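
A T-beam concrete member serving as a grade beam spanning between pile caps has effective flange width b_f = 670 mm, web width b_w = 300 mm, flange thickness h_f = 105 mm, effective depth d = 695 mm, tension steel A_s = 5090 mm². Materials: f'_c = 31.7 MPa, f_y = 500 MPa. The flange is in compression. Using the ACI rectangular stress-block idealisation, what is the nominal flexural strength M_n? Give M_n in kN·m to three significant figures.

M_n ≈ 1570 kN·m

Tension: T = A_s f_y = 5090 × 500 = 2545000 N.
Try a within the flange: a = T/(0.85 f'_c b_f) = 2545000/(0.85 × 31.7 × 670) = 140.97 mm.
a = 140.97 > h_f = 105 mm: the block extends into the web. Split into flange-overhang and web parts.
C_f = 0.85 f'_c (b_f − b_w) h_f = 0.85 × 31.7 × (670 − 300) × 105 = 1046813 N.
Remaining web compression depth: a_w = (T − C_f)/(0.85 f'_c b_w) = (2545000 − 1046813)/(0.85 × 31.7 × 300) = 185.34 mm.
M_n = C_f(d − h_f/2) + (T − C_f)(d − a_w/2) = 1046813 × (695 − 52.5) + 1498187 × (695 − 92.67) = 672.58 + 902.40 = 1574.98 × 10⁶ N·mm.
M_n = 1574.98 kN·m.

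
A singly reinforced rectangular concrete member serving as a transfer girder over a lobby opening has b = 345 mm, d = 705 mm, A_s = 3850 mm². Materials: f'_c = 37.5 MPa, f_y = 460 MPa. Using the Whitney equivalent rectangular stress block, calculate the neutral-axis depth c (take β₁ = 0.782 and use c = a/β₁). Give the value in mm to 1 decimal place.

T = A_s f_y = 3850 × 460 = 1771000 N = 1771 kN.
Setting C = 0.85 f'_c a b equal to T: a = 1771000/(0.85 × 37.5 × 345) = 161.046 mm.
With β₁ = 0.782, c = a/β₁ = 161.046/0.782 = 205.9 mm.

c ≈ 205.9 mm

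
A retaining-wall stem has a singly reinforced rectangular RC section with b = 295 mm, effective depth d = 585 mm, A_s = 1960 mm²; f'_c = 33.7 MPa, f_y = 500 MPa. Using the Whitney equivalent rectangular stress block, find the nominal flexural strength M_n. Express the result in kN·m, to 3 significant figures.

M_n ≈ 516 kN·m

T = A_s f_y = 1960 × 500 = 980000 N = 980 kN.
From C = T: a = T/(0.85 f'_c b) = 980000/(0.85 × 33.7 × 295) = 115.97 mm.
M_n = T(d − a/2) = 980 kN × (585 − 57.985) mm = 516.47 kN·m.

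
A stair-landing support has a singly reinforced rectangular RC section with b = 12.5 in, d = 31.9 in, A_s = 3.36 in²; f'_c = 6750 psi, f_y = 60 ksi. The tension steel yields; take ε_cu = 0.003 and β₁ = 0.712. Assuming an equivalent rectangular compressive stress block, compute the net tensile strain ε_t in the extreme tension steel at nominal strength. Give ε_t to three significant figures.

a = A_s f_y/(0.85 f'_c b) = 2.811 in.
β₁ = 0.712, so c = a/β₁ = 2.811/0.712 = 3.948 in.
From the linear strain diagram with ε_cu = 0.003: ε_t = 0.003 (d − c)/c = 0.003 × (31.9 − 3.948)/3.948 = 0.0212.
Since ε_t ≥ 0.005, the section is tension-controlled.

ε_t ≈ 0.0212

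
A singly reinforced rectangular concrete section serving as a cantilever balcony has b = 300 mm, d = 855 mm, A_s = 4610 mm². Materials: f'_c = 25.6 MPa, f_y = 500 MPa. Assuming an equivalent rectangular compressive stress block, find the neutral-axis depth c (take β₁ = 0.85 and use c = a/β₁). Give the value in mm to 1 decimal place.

T = A_s f_y = 4610 × 500 = 2305000 N = 2305 kN.
Setting C = 0.85 f'_c a b equal to T: a = 2305000/(0.85 × 25.6 × 300) = 353.094 mm.
With β₁ = 0.85, c = a/β₁ = 353.094/0.85 = 415.4 mm.

c ≈ 415.4 mm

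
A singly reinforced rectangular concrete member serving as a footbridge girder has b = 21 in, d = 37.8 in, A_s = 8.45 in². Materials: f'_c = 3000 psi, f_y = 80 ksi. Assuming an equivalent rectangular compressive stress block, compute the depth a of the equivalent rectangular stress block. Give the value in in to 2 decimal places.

a ≈ 12.62 in

T = A_s f_y = 8.45 × 80 = 676 kips.
a = T/(0.85 f'_c b) = 676/(0.85 × 3 × 21) = 12.62 in.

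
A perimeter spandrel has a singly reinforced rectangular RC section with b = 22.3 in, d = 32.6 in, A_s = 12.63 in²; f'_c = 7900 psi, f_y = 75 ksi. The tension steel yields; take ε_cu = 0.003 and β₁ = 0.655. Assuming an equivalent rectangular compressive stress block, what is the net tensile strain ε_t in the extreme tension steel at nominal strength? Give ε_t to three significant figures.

a = A_s f_y/(0.85 f'_c b) = 6.326 in.
β₁ = 0.655, so c = a/β₁ = 6.326/0.655 = 9.658 in.
From the linear strain diagram with ε_cu = 0.003: ε_t = 0.003 (d − c)/c = 0.003 × (32.6 − 9.658)/9.658 = 0.00713.
Since ε_t ≥ 0.005, the section is tension-controlled.

ε_t ≈ 0.00713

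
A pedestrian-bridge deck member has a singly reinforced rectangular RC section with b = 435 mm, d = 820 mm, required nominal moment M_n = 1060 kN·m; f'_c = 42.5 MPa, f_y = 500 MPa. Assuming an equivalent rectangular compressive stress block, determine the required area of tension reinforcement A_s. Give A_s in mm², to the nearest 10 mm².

With M_n = 0.85 f'_c a b (d − a/2), solve the quadratic for a:
a = d − √(d² − 2M_n/(0.85 f'_c b)) = 820 − √(820² − 2 × 1060×10⁶/(0.85 × 42.5 × 435)) = 86.86 mm.
A_s = 0.85 f'_c a b / f_y = 0.85 × 42.5 × 86.86 × 435 / 500 = 2729.9 mm².

A_s ≈ 2730 mm²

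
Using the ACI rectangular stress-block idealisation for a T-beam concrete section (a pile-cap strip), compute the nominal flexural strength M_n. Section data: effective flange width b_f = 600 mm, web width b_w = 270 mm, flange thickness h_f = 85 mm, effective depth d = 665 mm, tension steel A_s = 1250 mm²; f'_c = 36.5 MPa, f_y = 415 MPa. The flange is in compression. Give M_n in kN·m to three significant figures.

Tension: T = A_s f_y = 1250 × 415 = 518750 N.
Try a within the flange: a = T/(0.85 f'_c b_f) = 518750/(0.85 × 36.5 × 600) = 27.87 mm.
Since a = 27.87 ≤ h_f = 85 mm, the stress block lies entirely in the flange; analyse as a rectangular beam of width b_f.
M_n = T(d − a/2) = 518750 × (665 − 13.935) = 337.74 × 10⁶ N·mm.
M_n = 337.74 kN·m.

M_n ≈ 338 kN·m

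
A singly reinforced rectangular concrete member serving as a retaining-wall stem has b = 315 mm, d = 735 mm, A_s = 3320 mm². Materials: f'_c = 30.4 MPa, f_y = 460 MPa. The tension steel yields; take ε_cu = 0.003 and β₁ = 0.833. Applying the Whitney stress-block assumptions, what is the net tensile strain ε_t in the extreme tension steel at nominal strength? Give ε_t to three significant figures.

a = A_s f_y/(0.85 f'_c b) = 187.63 mm.
β₁ = 0.833, so c = a/β₁ = 187.63/0.833 = 225.25 mm.
From the linear strain diagram with ε_cu = 0.003: ε_t = 0.003 (d − c)/c = 0.003 × (735 − 225.25)/225.25 = 0.00679.
Since ε_t ≥ 0.005, the section is tension-controlled.

ε_t ≈ 0.00679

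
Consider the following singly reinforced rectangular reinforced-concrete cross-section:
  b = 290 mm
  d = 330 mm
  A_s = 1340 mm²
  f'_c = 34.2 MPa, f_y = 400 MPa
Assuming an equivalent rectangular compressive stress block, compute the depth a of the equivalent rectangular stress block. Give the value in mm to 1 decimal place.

T = A_s f_y = 1340 × 400 = 536000 N = 536 kN.
Setting C = 0.85 f'_c a b equal to T: a = 536000/(0.85 × 34.2 × 290) = 63.6 mm.

a ≈ 63.6 mm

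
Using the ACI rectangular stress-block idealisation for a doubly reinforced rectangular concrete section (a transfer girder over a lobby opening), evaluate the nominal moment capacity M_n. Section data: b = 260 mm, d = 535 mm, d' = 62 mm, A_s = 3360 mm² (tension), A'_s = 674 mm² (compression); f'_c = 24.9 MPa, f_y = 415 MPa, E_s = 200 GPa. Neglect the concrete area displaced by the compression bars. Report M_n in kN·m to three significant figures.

Assume both tension and compression steel yield.
Net tension couple steel: A_s − A'_s = 2686 mm².
a = (A_s − A'_s) f_y / (0.85 f'_c b) = 1114690/(0.85 × 24.9 × 260) = 202.56 mm.
c = a/β₁ = 202.56/0.85 = 238.31 mm; ε'_s = 0.003(c − d')/c = 0.0022 ≥ f_y/E_s = 0.0021, so compression steel does yield.
M_n = (A_s − A'_s) f_y (d − a/2) + A'_s f_y (d − d') = [1114690 × (535 − 101.28) + 279710 × (535 − 62)] × 10⁻⁶ = 483.46 + 132.30 = 615.76 kN·m.

M_n ≈ 616 kN·m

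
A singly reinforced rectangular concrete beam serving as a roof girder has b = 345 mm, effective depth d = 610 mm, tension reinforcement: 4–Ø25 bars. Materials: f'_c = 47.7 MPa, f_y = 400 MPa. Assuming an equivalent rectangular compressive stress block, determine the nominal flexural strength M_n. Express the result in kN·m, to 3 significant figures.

A_s = 4 × 491 = 1964 mm².
T = A_s f_y = 1964 × 400 = 785600 N = 785.6 kN.
From C = T: a = T/(0.85 f'_c b) = 785600/(0.85 × 47.7 × 345) = 56.16 mm.
M_n = T(d − a/2) = 785.6 kN × (610 − 28.08) mm = 457.16 kN·m.

M_n ≈ 457 kN·m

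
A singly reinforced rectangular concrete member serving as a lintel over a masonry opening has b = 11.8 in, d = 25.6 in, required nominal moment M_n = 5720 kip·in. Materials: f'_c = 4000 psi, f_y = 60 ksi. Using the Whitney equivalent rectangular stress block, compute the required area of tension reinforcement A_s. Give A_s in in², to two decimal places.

A_s ≈ 4.25 in²

From M_n = 0.85 f'_c a b (d − a/2):
a = d − √(d² − 2M_n/(0.85 f'_c b)) = 25.6 − √(25.6² − 2 × 5720/(0.85 × 4 × 11.8)) = 6.359 in.
A_s = 0.85 f'_c a b / f_y = 0.85 × 4 × 6.359 × 11.8 / 60 = 4.252 in².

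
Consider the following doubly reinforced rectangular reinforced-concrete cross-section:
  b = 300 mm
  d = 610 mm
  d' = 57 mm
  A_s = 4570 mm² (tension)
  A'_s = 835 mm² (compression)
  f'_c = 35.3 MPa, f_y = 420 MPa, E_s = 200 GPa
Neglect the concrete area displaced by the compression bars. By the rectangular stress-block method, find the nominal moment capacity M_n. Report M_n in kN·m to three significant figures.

Assume both tension and compression steel yield.
Net tension couple steel: A_s − A'_s = 3735 mm².
a = (A_s − A'_s) f_y / (0.85 f'_c b) = 1568700/(0.85 × 35.3 × 300) = 174.27 mm.
c = a/β₁ = 174.27/0.798 = 218.38 mm; ε'_s = 0.003(c − d')/c = 0.0022 ≥ f_y/E_s = 0.0021, so compression steel does yield.
M_n = (A_s − A'_s) f_y (d − a/2) + A'_s f_y (d − d') = [1568700 × (610 − 87.135) + 350700 × (610 − 57)] × 10⁻⁶ = 820.22 + 193.94 = 1014.16 kN·m.

M_n ≈ 1010 kN·m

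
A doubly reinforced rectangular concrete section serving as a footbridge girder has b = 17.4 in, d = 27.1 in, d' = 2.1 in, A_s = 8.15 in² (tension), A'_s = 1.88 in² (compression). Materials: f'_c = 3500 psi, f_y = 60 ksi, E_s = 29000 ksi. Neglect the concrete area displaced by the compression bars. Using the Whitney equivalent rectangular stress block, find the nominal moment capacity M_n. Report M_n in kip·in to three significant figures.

M_n ≈ 11600 kip·in

Assume both steels yield.
a = (A_s − A'_s) f_y/(0.85 f'_c b) = (8.15 − 1.88) × 60/(0.85 × 3.5 × 17.4) = 7.267 in.
c = a/β₁ = 7.267/0.85 = 8.549 in; ε'_s = 0.003(c − d')/c = 0.0023 ≥ ε_y = 0.0021, so the compression steel yields.
M_n = (A_s − A'_s) f_y (d − a/2) + A'_s f_y (d − d') = 376.2 × (27.1 − 3.6335) + 112.8 × (27.1 − 2.1) = 8828.1 + 2820.0 = 11648.1 kip·in.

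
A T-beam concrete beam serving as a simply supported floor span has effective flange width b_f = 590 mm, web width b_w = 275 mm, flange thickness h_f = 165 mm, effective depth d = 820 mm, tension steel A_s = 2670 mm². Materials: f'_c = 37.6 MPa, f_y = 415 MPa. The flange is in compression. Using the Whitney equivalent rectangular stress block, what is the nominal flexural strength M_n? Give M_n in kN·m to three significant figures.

M_n ≈ 876 kN·m

Tension: T = A_s f_y = 2670 × 415 = 1108050 N.
Try a within the flange: a = T/(0.85 f'_c b_f) = 1108050/(0.85 × 37.6 × 590) = 58.76 mm.
Since a = 58.76 ≤ h_f = 165 mm, the stress block lies entirely in the flange; analyse as a rectangular beam of width b_f.
M_n = T(d − a/2) = 1108050 × (820 − 29.38) = 876.05 × 10⁶ N·mm.
M_n = 876.05 kN·m.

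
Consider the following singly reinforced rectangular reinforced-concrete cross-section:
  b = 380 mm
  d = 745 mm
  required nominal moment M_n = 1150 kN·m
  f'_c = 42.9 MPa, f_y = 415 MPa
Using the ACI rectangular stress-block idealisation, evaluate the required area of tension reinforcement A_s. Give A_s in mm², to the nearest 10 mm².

A_s ≈ 4050 mm²

With M_n = 0.85 f'_c a b (d − a/2), solve the quadratic for a:
a = d − √(d² − 2M_n/(0.85 f'_c b)) = 745 − √(745² − 2 × 1150×10⁶/(0.85 × 42.9 × 380)) = 121.27 mm.
A_s = 0.85 f'_c a b / f_y = 0.85 × 42.9 × 121.27 × 380 / 415 = 4049.2 mm².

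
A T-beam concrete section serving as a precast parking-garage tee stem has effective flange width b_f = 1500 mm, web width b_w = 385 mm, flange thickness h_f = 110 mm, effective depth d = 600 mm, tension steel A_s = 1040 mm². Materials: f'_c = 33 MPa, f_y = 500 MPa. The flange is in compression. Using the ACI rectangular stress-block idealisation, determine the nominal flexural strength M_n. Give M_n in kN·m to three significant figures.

Tension: T = A_s f_y = 1040 × 500 = 520000 N.
Try a within the flange: a = T/(0.85 f'_c b_f) = 520000/(0.85 × 33 × 1500) = 12.36 mm.
Since a = 12.36 ≤ h_f = 110 mm, the stress block lies entirely in the flange; analyse as a rectangular beam of width b_f.
M_n = T(d − a/2) = 520000 × (600 − 6.18) = 308.79 × 10⁶ N·mm.
M_n = 308.79 kN·m.

M_n ≈ 309 kN·m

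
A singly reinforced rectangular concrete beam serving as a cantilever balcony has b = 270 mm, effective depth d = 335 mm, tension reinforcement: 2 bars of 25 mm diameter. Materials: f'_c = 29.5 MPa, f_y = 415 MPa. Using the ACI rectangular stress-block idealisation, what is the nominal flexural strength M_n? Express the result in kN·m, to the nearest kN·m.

A_s = 2 × 491 = 982 mm².
T = A_s f_y = 982 × 415 = 407530 N = 407.53 kN.
From C = T: a = T/(0.85 f'_c b) = 407530/(0.85 × 29.5 × 270) = 60.19 mm.
M_n = T(d − a/2) = 407.53 kN × (335 − 30.095) mm = 124.26 kN·m.

M_n ≈ 124 kN·m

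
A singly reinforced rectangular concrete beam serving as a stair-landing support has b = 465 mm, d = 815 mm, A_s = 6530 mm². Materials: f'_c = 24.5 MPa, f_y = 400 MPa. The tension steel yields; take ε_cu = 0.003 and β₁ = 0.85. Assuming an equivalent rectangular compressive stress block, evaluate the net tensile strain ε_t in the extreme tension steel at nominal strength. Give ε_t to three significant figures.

ε_t ≈ 0.00470

a = A_s f_y/(0.85 f'_c b) = 269.73 mm.
β₁ = 0.85, so c = a/β₁ = 269.73/0.85 = 317.33 mm.
From the linear strain diagram with ε_cu = 0.003: ε_t = 0.003 (d − c)/c = 0.003 × (815 − 317.33)/317.33 = 0.00470.
ε_t is between 0.004 and 0.005 — transition zone.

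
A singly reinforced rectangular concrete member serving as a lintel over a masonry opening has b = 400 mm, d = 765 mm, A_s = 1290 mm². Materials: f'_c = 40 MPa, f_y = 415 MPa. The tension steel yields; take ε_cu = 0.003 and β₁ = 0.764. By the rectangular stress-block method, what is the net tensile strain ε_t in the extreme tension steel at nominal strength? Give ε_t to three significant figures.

ε_t ≈ 0.0415

a = A_s f_y/(0.85 f'_c b) = 39.36 mm.
β₁ = 0.764, so c = a/β₁ = 39.36/0.764 = 51.52 mm.
From the linear strain diagram with ε_cu = 0.003: ε_t = 0.003 (d − c)/c = 0.003 × (765 − 51.52)/51.52 = 0.0415.
Since ε_t ≥ 0.005, the section is tension-controlled.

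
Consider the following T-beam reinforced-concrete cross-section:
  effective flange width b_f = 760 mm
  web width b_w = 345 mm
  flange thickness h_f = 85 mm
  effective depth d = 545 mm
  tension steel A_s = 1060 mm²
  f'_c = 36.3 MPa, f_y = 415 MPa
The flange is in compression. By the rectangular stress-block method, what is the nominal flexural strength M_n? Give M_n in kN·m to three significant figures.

Tension: T = A_s f_y = 1060 × 415 = 439900 N.
Try a within the flange: a = T/(0.85 f'_c b_f) = 439900/(0.85 × 36.3 × 760) = 18.76 mm.
Since a = 18.76 ≤ h_f = 85 mm, the stress block lies entirely in the flange; analyse as a rectangular beam of width b_f.
M_n = T(d − a/2) = 439900 × (545 − 9.38) = 235.62 × 10⁶ N·mm.
M_n = 235.62 kN·m.

M_n ≈ 236 kN·m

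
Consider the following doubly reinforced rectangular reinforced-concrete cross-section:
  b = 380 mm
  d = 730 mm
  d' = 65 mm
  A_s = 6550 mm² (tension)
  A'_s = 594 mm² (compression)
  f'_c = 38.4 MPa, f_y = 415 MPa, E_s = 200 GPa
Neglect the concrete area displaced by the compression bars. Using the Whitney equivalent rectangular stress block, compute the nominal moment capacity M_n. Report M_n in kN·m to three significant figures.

M_n ≈ 1720 kN·m

Assume both tension and compression steel yield.
Net tension couple steel: A_s − A'_s = 5956 mm².
a = (A_s − A'_s) f_y / (0.85 f'_c b) = 2471740/(0.85 × 38.4 × 380) = 199.28 mm.
c = a/β₁ = 199.28/0.776 = 256.80 mm; ε'_s = 0.003(c − d')/c = 0.0022 ≥ f_y/E_s = 0.0021, so compression steel does yield.
M_n = (A_s − A'_s) f_y (d − a/2) + A'_s f_y (d − d') = [2471740 × (730 − 99.64) + 246510 × (730 − 65)] × 10⁻⁶ = 1558.09 + 163.93 = 1722.02 kN·m.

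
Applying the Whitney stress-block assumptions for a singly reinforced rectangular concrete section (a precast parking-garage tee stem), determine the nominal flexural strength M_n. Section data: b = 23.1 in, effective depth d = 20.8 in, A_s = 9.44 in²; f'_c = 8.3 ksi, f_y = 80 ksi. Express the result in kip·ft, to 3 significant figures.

T = A_s f_y = 9.44 × 80 = 755.2 kips.
a = T/(0.85 f'_c b) = 755.2/(0.85 × 8.3 × 23.1) = 4.634 in.
M_n = T(d − a/2) = 755.2 × (20.8 − 2.317) = 13958.4 kip·in = 13958.4/12 = 1163.20 kip·ft.

M_n ≈ 1160 kip·ft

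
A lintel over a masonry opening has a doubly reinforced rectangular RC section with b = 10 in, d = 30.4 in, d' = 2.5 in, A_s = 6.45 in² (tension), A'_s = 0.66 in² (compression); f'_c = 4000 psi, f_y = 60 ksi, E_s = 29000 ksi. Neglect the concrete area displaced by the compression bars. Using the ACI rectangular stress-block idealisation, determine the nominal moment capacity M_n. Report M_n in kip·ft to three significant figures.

Assume both steels yield.
a = (A_s − A'_s) f_y/(0.85 f'_c b) = (6.45 − 0.66) × 60/(0.85 × 4 × 10) = 10.218 in.
c = a/β₁ = 10.218/0.85 = 12.021 in; ε'_s = 0.003(c − d')/c = 0.0024 ≥ ε_y = 0.0021, so the compression steel yields.
M_n = (A_s − A'_s) f_y (d − a/2) + A'_s f_y (d − d') = 347.4 × (30.4 − 5.109) + 39.6 × (30.4 − 2.5) = 8786.1 + 1104.8 = 9890.9 kip·in = 9890.9/12 = 824.24 kip·ft.

M_n ≈ 824 kip·ft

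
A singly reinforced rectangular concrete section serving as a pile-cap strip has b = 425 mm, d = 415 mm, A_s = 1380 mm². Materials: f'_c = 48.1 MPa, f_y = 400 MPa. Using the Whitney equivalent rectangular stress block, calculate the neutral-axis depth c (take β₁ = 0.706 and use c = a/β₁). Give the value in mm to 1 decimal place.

c ≈ 45.0 mm

T = A_s f_y = 1380 × 400 = 552000 N = 552 kN.
Setting C = 0.85 f'_c a b equal to T: a = 552000/(0.85 × 48.1 × 425) = 31.768 mm.
With β₁ = 0.706, c = a/β₁ = 31.768/0.706 = 45.0 mm.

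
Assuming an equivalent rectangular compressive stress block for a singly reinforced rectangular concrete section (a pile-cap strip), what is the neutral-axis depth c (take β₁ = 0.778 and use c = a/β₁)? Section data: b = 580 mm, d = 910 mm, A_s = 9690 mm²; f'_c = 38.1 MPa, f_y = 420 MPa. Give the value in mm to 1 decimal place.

T = A_s f_y = 9690 × 420 = 4069800 N = 4069.8 kN.
Setting C = 0.85 f'_c a b equal to T: a = 4069800/(0.85 × 38.1 × 580) = 216.671 mm.
With β₁ = 0.778, c = a/β₁ = 216.671/0.778 = 278.5 mm.

c ≈ 278.5 mm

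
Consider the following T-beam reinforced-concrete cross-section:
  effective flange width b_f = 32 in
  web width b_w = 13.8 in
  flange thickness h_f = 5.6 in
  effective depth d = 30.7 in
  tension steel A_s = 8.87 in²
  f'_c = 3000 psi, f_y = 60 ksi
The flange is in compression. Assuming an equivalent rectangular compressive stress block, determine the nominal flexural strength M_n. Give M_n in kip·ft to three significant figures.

Tension: T = A_s f_y = 8.87 × 60 = 532.2 kips.
Try a within the flange: a = T/(0.85 f'_c b_f) = 532.2/(0.85 × 3 × 32) = 6.522 in.
a = 6.522 > h_f = 5.6 in: the block extends into the web. Split into flange-overhang and web parts.
C_f = 0.85 f'_c (b_f − b_w) h_f = 0.85 × 3 × (32 − 13.8) × 5.6 = 259.9 kips.
Remaining web compression depth: a_w = (T − C_f)/(0.85 f'_c b_w) = (532.2 − 259.9)/(0.85 × 3 × 13.8) = 7.738 in.
M_n = C_f(d − h_f/2) + (T − C_f)(d − a_w/2) = 259.9 × (30.7 − 2.8) + 272.3 × (30.7 − 3.869) = 7251.2 + 7306.1 = 14557.3 kip·in.
M_n = 14557.3/12 = 1213.11 kip·ft.

M_n ≈ 1210 kip·ft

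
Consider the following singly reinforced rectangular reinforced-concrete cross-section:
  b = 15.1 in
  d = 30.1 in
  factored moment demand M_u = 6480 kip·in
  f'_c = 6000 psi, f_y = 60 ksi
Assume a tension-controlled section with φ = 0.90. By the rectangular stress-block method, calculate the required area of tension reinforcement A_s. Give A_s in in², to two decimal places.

A_s ≈ 4.22 in²

M_n = M_u/φ = 6480/0.90 = 7200 kip·in.
From M_n = 0.85 f'_c a b (d − a/2):
a = d − √(d² − 2M_n/(0.85 f'_c b)) = 30.1 − √(30.1² − 2 × 7200/(0.85 × 6 × 15.1)) = 3.285 in.
A_s = 0.85 f'_c a b / f_y = 0.85 × 6 × 3.285 × 15.1 / 60 = 4.216 in².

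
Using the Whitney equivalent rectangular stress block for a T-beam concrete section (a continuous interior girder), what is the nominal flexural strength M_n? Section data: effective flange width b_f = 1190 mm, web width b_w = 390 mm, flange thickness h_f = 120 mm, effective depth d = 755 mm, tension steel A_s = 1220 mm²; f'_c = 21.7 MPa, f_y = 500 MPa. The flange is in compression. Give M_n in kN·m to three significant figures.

Tension: T = A_s f_y = 1220 × 500 = 610000 N.
Try a within the flange: a = T/(0.85 f'_c b_f) = 610000/(0.85 × 21.7 × 1190) = 27.79 mm.
Since a = 27.79 ≤ h_f = 120 mm, the stress block lies entirely in the flange; analyse as a rectangular beam of width b_f.
M_n = T(d − a/2) = 610000 × (755 − 13.895) = 452.07 × 10⁶ N·mm.
M_n = 452.07 kN·m.

M_n ≈ 452 kN·m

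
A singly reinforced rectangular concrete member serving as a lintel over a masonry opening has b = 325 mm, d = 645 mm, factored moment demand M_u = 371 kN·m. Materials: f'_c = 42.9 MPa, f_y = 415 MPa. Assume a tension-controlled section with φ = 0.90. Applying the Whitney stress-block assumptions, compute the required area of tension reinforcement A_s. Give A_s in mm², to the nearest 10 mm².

A_s ≈ 1610 mm²

M_n = M_u/φ = 371/0.90 = 412.222 kN·m.
With M_n = 0.85 f'_c a b (d − a/2), solve the quadratic for a:
a = d − √(d² − 2M_n/(0.85 f'_c b)) = 645 − √(645² − 2 × 412.222×10⁶/(0.85 × 42.9 × 325)) = 56.39 mm.
A_s = 0.85 f'_c a b / f_y = 0.85 × 42.9 × 56.39 × 325 / 415 = 1610.3 mm².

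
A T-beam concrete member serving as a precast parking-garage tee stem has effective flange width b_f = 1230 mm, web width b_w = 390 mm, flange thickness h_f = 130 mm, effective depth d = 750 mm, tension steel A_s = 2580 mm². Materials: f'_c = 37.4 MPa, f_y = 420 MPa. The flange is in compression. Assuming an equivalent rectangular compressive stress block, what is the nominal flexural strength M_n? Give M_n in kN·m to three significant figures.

Tension: T = A_s f_y = 2580 × 420 = 1083600 N.
Try a within the flange: a = T/(0.85 f'_c b_f) = 1083600/(0.85 × 37.4 × 1230) = 27.71 mm.
Since a = 27.71 ≤ h_f = 130 mm, the stress block lies entirely in the flange; analyse as a rectangular beam of width b_f.
M_n = T(d − a/2) = 1083600 × (750 − 13.855) = 797.69 × 10⁶ N·mm.
M_n = 797.69 kN·m.

M_n ≈ 798 kN·m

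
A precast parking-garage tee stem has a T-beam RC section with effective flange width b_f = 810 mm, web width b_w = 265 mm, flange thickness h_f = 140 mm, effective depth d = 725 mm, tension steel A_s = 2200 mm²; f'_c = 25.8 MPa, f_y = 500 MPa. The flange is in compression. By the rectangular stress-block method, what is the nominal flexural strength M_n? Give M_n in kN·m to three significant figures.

Tension: T = A_s f_y = 2200 × 500 = 1100000 N.
Try a within the flange: a = T/(0.85 f'_c b_f) = 1100000/(0.85 × 25.8 × 810) = 61.93 mm.
Since a = 61.93 ≤ h_f = 140 mm, the stress block lies entirely in the flange; analyse as a rectangular beam of width b_f.
M_n = T(d − a/2) = 1100000 × (725 − 30.965) = 763.44 × 10⁶ N·mm.
M_n = 763.44 kN·m.

M_n ≈ 763 kN·m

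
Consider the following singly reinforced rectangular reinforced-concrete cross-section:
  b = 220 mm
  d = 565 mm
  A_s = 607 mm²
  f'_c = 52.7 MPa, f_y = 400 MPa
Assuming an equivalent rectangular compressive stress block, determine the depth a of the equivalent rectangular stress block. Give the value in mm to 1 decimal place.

a ≈ 24.6 mm

T = A_s f_y = 607 × 400 = 242800 N = 242.8 kN.
Setting C = 0.85 f'_c a b equal to T: a = 242800/(0.85 × 52.7 × 220) = 24.6 mm.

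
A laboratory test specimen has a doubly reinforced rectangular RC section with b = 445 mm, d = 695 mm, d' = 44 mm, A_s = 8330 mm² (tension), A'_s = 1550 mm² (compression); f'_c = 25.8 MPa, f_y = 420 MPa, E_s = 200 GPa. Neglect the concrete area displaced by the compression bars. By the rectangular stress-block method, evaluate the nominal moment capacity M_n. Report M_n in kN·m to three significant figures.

Assume both tension and compression steel yield.
Net tension couple steel: A_s − A'_s = 6780 mm².
a = (A_s − A'_s) f_y / (0.85 f'_c b) = 2847600/(0.85 × 25.8 × 445) = 291.80 mm.
c = a/β₁ = 291.80/0.85 = 343.29 mm; ε'_s = 0.003(c − d')/c = 0.0026 ≥ f_y/E_s = 0.0021, so compression steel does yield.
M_n = (A_s − A'_s) f_y (d − a/2) + A'_s f_y (d − d') = [2847600 × (695 − 145.9) + 651000 × (695 − 44)] × 10⁻⁶ = 1563.62 + 423.80 = 1987.42 kN·m.

M_n ≈ 1990 kN·m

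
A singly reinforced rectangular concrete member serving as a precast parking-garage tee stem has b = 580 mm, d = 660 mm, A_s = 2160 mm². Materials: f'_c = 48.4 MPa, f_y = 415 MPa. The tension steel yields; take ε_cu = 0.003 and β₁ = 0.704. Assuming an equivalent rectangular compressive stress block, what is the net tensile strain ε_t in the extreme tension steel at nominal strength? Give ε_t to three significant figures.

a = A_s f_y/(0.85 f'_c b) = 37.57 mm.
β₁ = 0.704, so c = a/β₁ = 37.57/0.704 = 53.37 mm.
From the linear strain diagram with ε_cu = 0.003: ε_t = 0.003 (d − c)/c = 0.003 × (660 − 53.37)/53.37 = 0.0341.
Since ε_t ≥ 0.005, the section is tension-controlled.

ε_t ≈ 0.0341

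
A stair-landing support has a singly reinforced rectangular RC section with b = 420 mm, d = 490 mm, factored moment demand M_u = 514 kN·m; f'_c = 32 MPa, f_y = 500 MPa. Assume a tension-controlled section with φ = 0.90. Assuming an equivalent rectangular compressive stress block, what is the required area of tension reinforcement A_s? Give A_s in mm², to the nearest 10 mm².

A_s ≈ 2640 mm²

M_n = M_u/φ = 514/0.90 = 571.111 kN·m.
With M_n = 0.85 f'_c a b (d − a/2), solve the quadratic for a:
a = d − √(d² − 2M_n/(0.85 f'_c b)) = 490 − √(490² − 2 × 571.111×10⁶/(0.85 × 32 × 420)) = 115.68 mm.
A_s = 0.85 f'_c a b / f_y = 0.85 × 32 × 115.68 × 420 / 500 = 2643.1 mm².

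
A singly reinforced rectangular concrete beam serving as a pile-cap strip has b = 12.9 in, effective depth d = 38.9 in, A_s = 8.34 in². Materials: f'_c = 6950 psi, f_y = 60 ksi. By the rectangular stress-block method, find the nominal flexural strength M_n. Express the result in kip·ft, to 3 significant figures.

M_n ≈ 1490 kip·ft

T = A_s f_y = 8.34 × 60 = 500.4 kips.
a = T/(0.85 f'_c b) = 500.4/(0.85 × 6.95 × 12.9) = 6.566 in.
M_n = T(d − a/2) = 500.4 × (38.9 − 3.283) = 17822.7 kip·in = 17822.7/12 = 1485.23 kip·ft.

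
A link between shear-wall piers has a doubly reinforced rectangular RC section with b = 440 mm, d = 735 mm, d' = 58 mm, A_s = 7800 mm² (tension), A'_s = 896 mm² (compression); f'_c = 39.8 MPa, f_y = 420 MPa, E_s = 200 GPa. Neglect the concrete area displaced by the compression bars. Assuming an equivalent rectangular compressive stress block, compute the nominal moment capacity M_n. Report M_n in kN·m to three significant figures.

M_n ≈ 2100 kN·m

Assume both tension and compression steel yield.
Net tension couple steel: A_s − A'_s = 6904 mm².
a = (A_s − A'_s) f_y / (0.85 f'_c b) = 2899680/(0.85 × 39.8 × 440) = 194.80 mm.
c = a/β₁ = 194.80/0.766 = 254.31 mm; ε'_s = 0.003(c − d')/c = 0.0023 ≥ f_y/E_s = 0.0021, so compression steel does yield.
M_n = (A_s − A'_s) f_y (d − a/2) + A'_s f_y (d − d') = [2899680 × (735 − 97.4) + 376320 × (735 − 58)] × 10⁻⁶ = 1848.84 + 254.77 = 2103.61 kN·m.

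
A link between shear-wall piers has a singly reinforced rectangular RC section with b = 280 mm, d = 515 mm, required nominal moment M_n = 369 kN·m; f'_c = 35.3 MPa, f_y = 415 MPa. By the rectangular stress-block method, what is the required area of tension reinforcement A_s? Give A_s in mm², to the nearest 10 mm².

A_s ≈ 1900 mm²

With M_n = 0.85 f'_c a b (d − a/2), solve the quadratic for a:
a = d − √(d² − 2M_n/(0.85 f'_c b)) = 515 − √(515² − 2 × 369×10⁶/(0.85 × 35.3 × 280)) = 93.83 mm.
A_s = 0.85 f'_c a b / f_y = 0.85 × 35.3 × 93.83 × 280 / 415 = 1899.5 mm².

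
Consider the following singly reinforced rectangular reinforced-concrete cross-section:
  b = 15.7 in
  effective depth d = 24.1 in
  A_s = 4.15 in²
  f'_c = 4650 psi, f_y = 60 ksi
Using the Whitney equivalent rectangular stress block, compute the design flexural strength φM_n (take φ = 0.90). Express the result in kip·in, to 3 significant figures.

φM_n ≈ 4950 kip·in

T = A_s f_y = 4.15 × 60 = 249 kips.
a = T/(0.85 f'_c b) = 249/(0.85 × 4.65 × 15.7) = 4.013 in.
M_n = T(d − a/2) = 249 × (24.1 − 2.0065) = 5501.3 kip·in.
φM_n = 0.90 × 5501.3 = 4951.2 kip·in.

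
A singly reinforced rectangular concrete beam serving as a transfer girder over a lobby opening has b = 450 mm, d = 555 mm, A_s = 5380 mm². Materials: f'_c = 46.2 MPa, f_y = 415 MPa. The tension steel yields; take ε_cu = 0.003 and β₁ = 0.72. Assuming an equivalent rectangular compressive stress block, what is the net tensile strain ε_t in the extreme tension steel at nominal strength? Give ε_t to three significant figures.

a = A_s f_y/(0.85 f'_c b) = 126.34 mm.
β₁ = 0.72, so c = a/β₁ = 126.34/0.72 = 175.47 mm.
From the linear strain diagram with ε_cu = 0.003: ε_t = 0.003 (d − c)/c = 0.003 × (555 − 175.47)/175.47 = 0.00649.
Since ε_t ≥ 0.005, the section is tension-controlled.

ε_t ≈ 0.00649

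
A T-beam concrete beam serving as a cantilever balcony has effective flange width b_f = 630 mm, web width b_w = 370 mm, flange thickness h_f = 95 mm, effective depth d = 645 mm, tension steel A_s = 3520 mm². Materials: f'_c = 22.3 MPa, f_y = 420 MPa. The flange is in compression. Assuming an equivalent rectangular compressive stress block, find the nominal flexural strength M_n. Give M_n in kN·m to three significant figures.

Tension: T = A_s f_y = 3520 × 420 = 1478400 N.
Try a within the flange: a = T/(0.85 f'_c b_f) = 1478400/(0.85 × 22.3 × 630) = 123.80 mm.
a = 123.80 > h_f = 95 mm: the block extends into the web. Split into flange-overhang and web parts.
C_f = 0.85 f'_c (b_f − b_w) h_f = 0.85 × 22.3 × (630 − 370) × 95 = 468189 N.
Remaining web compression depth: a_w = (T − C_f)/(0.85 f'_c b_w) = (1478400 − 468189)/(0.85 × 22.3 × 370) = 144.04 mm.
M_n = C_f(d − h_f/2) + (T − C_f)(d − a_w/2) = 468189 × (645 − 47.5) + 1010211 × (645 − 72.02) = 279.74 + 578.83 = 858.57 × 10⁶ N·mm.
M_n = 858.57 kN·m.

M_n ≈ 859 kN·m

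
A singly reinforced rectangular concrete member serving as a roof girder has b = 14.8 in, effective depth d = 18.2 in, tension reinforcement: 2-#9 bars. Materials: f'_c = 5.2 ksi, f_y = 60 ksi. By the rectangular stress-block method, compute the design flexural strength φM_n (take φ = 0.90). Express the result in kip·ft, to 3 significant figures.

A_s = 2 × 1 = 2 in².
T = A_s f_y = 2 × 60 = 120 kips.
a = T/(0.85 f'_c b) = 120/(0.85 × 5.2 × 14.8) = 1.834 in.
M_n = T(d − a/2) = 120 × (18.2 − 0.917) = 2074.0 kip·in = 2074.0/12 = 172.83 kip·ft.
φM_n = 0.90 × 172.83 = 155.55 kip·ft.

φM_n ≈ 156 kip·ft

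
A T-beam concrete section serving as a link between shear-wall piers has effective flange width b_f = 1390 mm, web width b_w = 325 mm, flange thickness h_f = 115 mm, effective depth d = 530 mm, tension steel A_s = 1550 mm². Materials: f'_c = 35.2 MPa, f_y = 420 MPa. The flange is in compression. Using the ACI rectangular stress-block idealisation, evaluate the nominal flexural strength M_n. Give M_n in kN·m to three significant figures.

Tension: T = A_s f_y = 1550 × 420 = 651000 N.
Try a within the flange: a = T/(0.85 f'_c b_f) = 651000/(0.85 × 35.2 × 1390) = 15.65 mm.
Since a = 15.65 ≤ h_f = 115 mm, the stress block lies entirely in the flange; analyse as a rectangular beam of width b_f.
M_n = T(d − a/2) = 651000 × (530 − 7.825) = 339.94 × 10⁶ N·mm.
M_n = 339.94 kN·m.

M_n ≈ 340 kN·m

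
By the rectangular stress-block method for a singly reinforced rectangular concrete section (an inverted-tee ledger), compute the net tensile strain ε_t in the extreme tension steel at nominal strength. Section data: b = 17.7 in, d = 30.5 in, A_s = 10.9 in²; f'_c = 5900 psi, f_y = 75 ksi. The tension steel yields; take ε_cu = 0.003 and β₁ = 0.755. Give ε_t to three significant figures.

a = A_s f_y/(0.85 f'_c b) = 9.210 in.
β₁ = 0.755, so c = a/β₁ = 9.210/0.755 = 12.199 in.
From the linear strain diagram with ε_cu = 0.003: ε_t = 0.003 (d − c)/c = 0.003 × (30.5 − 12.199)/12.199 = 0.00450.
ε_t is between 0.004 and 0.005 — transition zone.

ε_t ≈ 0.00450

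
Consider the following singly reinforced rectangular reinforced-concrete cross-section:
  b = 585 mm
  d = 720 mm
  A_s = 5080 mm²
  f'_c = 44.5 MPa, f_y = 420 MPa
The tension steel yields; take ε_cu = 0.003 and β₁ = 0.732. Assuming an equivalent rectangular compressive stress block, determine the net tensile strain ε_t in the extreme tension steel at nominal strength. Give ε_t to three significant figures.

a = A_s f_y/(0.85 f'_c b) = 96.42 mm.
β₁ = 0.732, so c = a/β₁ = 96.42/0.732 = 131.72 mm.
From the linear strain diagram with ε_cu = 0.003: ε_t = 0.003 (d − c)/c = 0.003 × (720 − 131.72)/131.72 = 0.0134.
Since ε_t ≥ 0.005, the section is tension-controlled.

ε_t ≈ 0.0134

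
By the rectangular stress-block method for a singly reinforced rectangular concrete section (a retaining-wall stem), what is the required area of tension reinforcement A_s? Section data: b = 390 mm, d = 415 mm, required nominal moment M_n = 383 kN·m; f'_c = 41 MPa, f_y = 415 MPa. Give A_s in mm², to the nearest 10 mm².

A_s ≈ 2440 mm²

With M_n = 0.85 f'_c a b (d − a/2), solve the quadratic for a:
a = d − √(d² − 2M_n/(0.85 f'_c b)) = 415 − √(415² − 2 × 383×10⁶/(0.85 × 41 × 390)) = 74.61 mm.
A_s = 0.85 f'_c a b / f_y = 0.85 × 41 × 74.61 × 390 / 415 = 2443.5 mm².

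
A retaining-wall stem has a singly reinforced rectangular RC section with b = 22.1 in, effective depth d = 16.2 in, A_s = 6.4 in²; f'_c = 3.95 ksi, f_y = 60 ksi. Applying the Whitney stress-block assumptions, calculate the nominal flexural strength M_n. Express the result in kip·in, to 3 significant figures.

T = A_s f_y = 6.4 × 60 = 384 kips.
a = T/(0.85 f'_c b) = 384/(0.85 × 3.95 × 22.1) = 5.175 in.
M_n = T(d − a/2) = 384 × (16.2 − 2.5875) = 5227.2 kip·in.

M_n ≈ 5230 kip·in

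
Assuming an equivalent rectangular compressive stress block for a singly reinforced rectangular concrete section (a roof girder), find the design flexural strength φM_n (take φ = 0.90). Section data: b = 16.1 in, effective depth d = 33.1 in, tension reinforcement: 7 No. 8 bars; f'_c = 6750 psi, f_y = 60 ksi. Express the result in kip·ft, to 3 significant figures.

φM_n ≈ 779 kip·ft

A_s = 7 × 0.79 = 5.53 in².
T = A_s f_y = 5.53 × 60 = 331.8 kips.
a = T/(0.85 f'_c b) = 331.8/(0.85 × 6.75 × 16.1) = 3.592 in.
M_n = T(d − a/2) = 331.8 × (33.1 − 1.796) = 10386.7 kip·in = 10386.7/12 = 865.56 kip·ft.
φM_n = 0.90 × 865.56 = 779.00 kip·ft.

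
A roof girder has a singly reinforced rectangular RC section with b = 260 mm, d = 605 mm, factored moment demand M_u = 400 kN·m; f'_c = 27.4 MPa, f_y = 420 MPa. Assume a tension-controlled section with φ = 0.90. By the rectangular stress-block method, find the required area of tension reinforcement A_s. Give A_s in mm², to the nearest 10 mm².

M_n = M_u/φ = 400/0.90 = 444.444 kN·m.
With M_n = 0.85 f'_c a b (d − a/2), solve the quadratic for a:
a = d − √(d² − 2M_n/(0.85 f'_c b)) = 605 − √(605² − 2 × 444.444×10⁶/(0.85 × 27.4 × 260)) = 136.78 mm.
A_s = 0.85 f'_c a b / f_y = 0.85 × 27.4 × 136.78 × 260 / 420 = 1972.0 mm².

A_s ≈ 1970 mm²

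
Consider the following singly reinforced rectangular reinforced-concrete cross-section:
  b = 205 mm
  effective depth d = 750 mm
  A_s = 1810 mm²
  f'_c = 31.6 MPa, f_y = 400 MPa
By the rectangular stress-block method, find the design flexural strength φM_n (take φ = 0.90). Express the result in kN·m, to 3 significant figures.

T = A_s f_y = 1810 × 400 = 724000 N = 724 kN.
From C = T: a = T/(0.85 f'_c b) = 724000/(0.85 × 31.6 × 205) = 131.49 mm.
M_n = T(d − a/2) = 724 kN × (750 − 65.745) mm = 495.40 kN·m.
φM_n = 0.90 × 495.40 = 445.86 kN·m.

φM_n ≈ 446 kN·m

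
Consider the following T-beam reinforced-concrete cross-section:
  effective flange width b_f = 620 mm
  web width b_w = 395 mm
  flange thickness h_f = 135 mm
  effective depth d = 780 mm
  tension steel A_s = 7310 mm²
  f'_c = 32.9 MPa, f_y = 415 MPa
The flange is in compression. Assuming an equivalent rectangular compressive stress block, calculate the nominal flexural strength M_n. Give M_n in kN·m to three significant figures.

M_n ≈ 2090 kN·m

Tension: T = A_s f_y = 7310 × 415 = 3033650 N.
Try a within the flange: a = T/(0.85 f'_c b_f) = 3033650/(0.85 × 32.9 × 620) = 174.97 mm.
a = 174.97 > h_f = 135 mm: the block extends into the web. Split into flange-overhang and web parts.
C_f = 0.85 f'_c (b_f − b_w) h_f = 0.85 × 32.9 × (620 − 395) × 135 = 849437 N.
Remaining web compression depth: a_w = (T − C_f)/(0.85 f'_c b_w) = (3033650 − 849437)/(0.85 × 32.9 × 395) = 197.73 mm.
M_n = C_f(d − h_f/2) + (T − C_f)(d − a_w/2) = 849437 × (780 − 67.5) + 2184213 × (780 − 98.865) = 605.22 + 1487.74 = 2092.96 × 10⁶ N·mm.
M_n = 2092.96 kN·m.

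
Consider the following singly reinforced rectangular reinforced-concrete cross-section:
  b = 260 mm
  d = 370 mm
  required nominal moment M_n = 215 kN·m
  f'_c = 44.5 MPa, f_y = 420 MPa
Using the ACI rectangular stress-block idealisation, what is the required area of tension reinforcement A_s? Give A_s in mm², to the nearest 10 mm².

A_s ≈ 1520 mm²

With M_n = 0.85 f'_c a b (d − a/2), solve the quadratic for a:
a = d − √(d² − 2M_n/(0.85 f'_c b)) = 370 − √(370² − 2 × 215×10⁶/(0.85 × 44.5 × 260)) = 64.75 mm.
A_s = 0.85 f'_c a b / f_y = 0.85 × 44.5 × 64.75 × 260 / 420 = 1516.2 mm².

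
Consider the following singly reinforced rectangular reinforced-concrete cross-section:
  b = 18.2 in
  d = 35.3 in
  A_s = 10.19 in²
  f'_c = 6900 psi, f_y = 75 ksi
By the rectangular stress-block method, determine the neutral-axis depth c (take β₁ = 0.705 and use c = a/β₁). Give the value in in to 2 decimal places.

T = A_s f_y = 10.19 × 75 = 764.25 kips.
a = T/(0.85 f'_c b) = 764.25/(0.85 × 6.9 × 18.2) = 7.1597 in.
With β₁ = 0.705, c = a/β₁ = 7.1597/0.705 = 10.16 in.

c ≈ 10.16 in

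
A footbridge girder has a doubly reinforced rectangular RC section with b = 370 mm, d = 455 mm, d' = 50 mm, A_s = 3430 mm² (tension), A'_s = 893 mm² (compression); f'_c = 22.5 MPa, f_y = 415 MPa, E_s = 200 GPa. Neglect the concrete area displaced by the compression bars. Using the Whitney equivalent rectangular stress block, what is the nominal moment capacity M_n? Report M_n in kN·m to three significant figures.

Assume both tension and compression steel yield.
Net tension couple steel: A_s − A'_s = 2537 mm².
a = (A_s − A'_s) f_y / (0.85 f'_c b) = 1052855/(0.85 × 22.5 × 370) = 148.79 mm.
c = a/β₁ = 148.79/0.85 = 175.05 mm; ε'_s = 0.003(c − d')/c = 0.0021 ≥ f_y/E_s = 0.0021, so compression steel does yield.
M_n = (A_s − A'_s) f_y (d − a/2) + A'_s f_y (d − d') = [1052855 × (455 − 74.395) + 370595 × (455 − 50)] × 10⁻⁶ = 400.72 + 150.09 = 550.81 kN·m.

M_n ≈ 551 kN·m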